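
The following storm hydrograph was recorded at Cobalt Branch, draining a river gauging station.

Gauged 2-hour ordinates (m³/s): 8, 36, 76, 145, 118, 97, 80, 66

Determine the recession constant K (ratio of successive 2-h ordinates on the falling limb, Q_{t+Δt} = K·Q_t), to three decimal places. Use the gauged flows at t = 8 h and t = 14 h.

Using the recession-limb readings at t = 8 h and t = 14 h: Q falls from 118 to 66 m³/s over 3 intervals.
K = (Q₂/Q₁)^(1/3) = (66/118)^(1/3) = 0.824.

K ≈ 0.824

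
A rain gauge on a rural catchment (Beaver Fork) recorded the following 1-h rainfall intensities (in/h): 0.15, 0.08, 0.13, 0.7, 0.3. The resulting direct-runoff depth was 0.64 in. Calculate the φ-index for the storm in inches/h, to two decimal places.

φ ≈ 0.18 in/h

Only the 2 blocks with intensity above φ contribute runoff: 0.7, 0.3 in/h.
Σ(I−φ)·Δt = d  ⇒  (0.7+0.3 − 2φ)·1 = 0.64
φ = (1.000 − 0.64/1) / 2 = 0.18 in/h.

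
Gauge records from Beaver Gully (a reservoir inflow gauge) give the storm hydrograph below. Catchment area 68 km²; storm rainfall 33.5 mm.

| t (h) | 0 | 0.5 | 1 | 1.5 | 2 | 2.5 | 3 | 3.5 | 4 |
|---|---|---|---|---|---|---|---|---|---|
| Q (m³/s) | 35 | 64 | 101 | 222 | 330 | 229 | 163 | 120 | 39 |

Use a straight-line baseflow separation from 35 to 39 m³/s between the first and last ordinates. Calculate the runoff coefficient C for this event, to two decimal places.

C ≈ 0.77

ΣQ_DR = 970.0 m³/s; V = ΣQ_DR·Δt = 1.746 × 10^6 m³.
Runoff depth d = V / A = 25.68 mm.
C = d / P = 25.68 / 33.5 = 0.77.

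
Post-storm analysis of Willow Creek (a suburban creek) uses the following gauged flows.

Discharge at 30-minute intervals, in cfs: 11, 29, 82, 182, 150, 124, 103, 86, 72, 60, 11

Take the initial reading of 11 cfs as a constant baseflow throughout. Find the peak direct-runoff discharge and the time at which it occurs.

Subtracting baseflow gives direct-runoff ordinates: 0.0, 18.0, 71.0, 171.0, 139.0, 113.0, 92.0, 75.0, 61.0, 49.0, 0.0 cfs.
The maximum is 171.0 cfs, occurring at the reading for t = 1.5 h.

Q_p = 171.0 cfs at t = 1.5 h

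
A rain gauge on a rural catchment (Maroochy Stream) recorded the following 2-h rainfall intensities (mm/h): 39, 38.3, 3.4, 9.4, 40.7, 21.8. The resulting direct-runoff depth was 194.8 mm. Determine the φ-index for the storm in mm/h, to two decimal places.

Only the 4 blocks with intensity above φ contribute runoff: 39, 38.3, 40.7, 21.8 mm/h.
Σ(I−φ)·Δt = d  ⇒  (39+38.3+40.7+21.8 − 4φ)·2 = 194.8
φ = (139.8 − 194.8/2) / 4 = 10.60 mm/h.

φ ≈ 10.60 mm/h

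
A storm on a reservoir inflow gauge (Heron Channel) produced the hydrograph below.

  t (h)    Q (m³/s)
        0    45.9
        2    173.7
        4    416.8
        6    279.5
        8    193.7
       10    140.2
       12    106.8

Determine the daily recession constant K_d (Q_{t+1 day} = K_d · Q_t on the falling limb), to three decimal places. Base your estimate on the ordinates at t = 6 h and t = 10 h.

Between t = 6 h and t = 10 h the flow falls from 279.5 to 140.2 m³/s over 2×2 h = 4 h.
Per-interval ratio K = (140.2/279.5)^(1/2) = 0.7082; K_d = K^(24/2) = 0.016.

K_d ≈ 0.016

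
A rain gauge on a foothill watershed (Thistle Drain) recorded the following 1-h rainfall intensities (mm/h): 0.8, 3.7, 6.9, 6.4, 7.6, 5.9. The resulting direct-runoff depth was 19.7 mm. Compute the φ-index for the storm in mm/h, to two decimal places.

Only the 5 blocks with intensity above φ contribute runoff: 3.7, 6.9, 6.4, 7.6, 5.9 mm/h.
Σ(I−φ)·Δt = d  ⇒  (3.7+6.9+6.4+7.6+5.9 − 5φ)·1 = 19.7
φ = (30.50 − 19.7/1) / 5 = 2.16 mm/h.

φ ≈ 2.16 mm/h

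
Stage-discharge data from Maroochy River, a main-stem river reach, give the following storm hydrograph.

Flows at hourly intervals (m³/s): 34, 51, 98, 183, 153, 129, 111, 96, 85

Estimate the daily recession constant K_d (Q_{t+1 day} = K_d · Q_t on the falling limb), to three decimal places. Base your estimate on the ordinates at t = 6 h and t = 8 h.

K_d ≈ 0.041

Between t = 6 h and t = 8 h the flow falls from 111 to 85 m³/s over 2×1 h = 2 h.
Per-interval ratio K = (85/111)^(1/2) = 0.8751; K_d = K^(24/1) = 0.041.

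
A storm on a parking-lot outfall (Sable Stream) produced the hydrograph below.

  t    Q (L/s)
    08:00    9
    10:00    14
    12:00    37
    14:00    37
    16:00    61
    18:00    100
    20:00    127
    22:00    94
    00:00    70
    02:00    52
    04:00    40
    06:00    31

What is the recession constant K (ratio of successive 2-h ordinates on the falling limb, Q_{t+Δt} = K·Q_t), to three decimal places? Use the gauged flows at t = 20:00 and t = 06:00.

Using the recession-limb readings at t = 20:00 and t = 06:00: Q falls from 127 to 31 L/s over 5 intervals.
K = (Q₂/Q₁)^(1/5) = (31/127)^(1/5) = 0.754.

K ≈ 0.754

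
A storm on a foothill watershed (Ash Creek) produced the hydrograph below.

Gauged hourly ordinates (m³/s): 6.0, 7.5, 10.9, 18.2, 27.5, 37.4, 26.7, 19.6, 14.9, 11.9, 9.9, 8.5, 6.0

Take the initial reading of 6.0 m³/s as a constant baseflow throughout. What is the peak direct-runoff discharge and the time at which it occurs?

Q_p = 31.4 m³/s at t = 5 h

Subtracting baseflow gives direct-runoff ordinates: 0.0, 1.5, 4.9, 12.2, 21.5, 31.4, 20.7, 13.6, 8.9, 5.9, 3.9, 2.5, 0.0 m³/s.
The maximum is 31.4 m³/s, occurring at the reading for t = 5 h.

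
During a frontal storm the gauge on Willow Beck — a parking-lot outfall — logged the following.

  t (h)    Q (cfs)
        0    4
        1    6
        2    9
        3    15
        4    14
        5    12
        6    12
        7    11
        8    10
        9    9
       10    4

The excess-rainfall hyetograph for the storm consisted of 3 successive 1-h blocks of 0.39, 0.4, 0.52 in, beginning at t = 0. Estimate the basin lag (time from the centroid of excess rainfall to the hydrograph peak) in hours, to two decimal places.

t_L ≈ 1.40 h

Centroid of excess rainfall: t_c = Σ P_i·t̄_i / ΣP_i = 1.5992 h (block centres at 0.5, 1.5, 2.5 h).
Hydrograph peak occurs at t = 3 h, so basin lag t_L = 3 − 1.5992 = 1.40 h.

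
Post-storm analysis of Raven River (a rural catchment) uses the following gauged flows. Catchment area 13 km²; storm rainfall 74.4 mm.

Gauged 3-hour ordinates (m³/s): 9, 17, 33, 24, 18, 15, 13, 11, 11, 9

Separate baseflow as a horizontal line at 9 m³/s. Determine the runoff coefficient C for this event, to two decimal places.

ΣQ_DR = 70.00 m³/s; V = ΣQ_DR·Δt = 7.560 × 10^5 m³.
Runoff depth d = V / A = 58.15 mm.
C = d / P = 58.15 / 74.4 = 0.78.

C ≈ 0.78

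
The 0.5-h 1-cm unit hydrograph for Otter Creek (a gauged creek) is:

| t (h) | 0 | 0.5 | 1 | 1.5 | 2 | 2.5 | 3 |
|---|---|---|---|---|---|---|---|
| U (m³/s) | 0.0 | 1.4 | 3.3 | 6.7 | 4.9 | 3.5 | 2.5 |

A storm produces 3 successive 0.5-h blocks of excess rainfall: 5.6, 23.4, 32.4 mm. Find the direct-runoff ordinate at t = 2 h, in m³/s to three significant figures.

By discrete convolution, Q_j = Σ (P_i / 10 mm) · U_{j−i}.
At t = 2 h (j=4): Q = (5.6/10)·4.9 + (23.4/10)·6.7 + (32.4/10)·3.3 = 29.1 m³/s.

Q ≈ 29.1 m³/s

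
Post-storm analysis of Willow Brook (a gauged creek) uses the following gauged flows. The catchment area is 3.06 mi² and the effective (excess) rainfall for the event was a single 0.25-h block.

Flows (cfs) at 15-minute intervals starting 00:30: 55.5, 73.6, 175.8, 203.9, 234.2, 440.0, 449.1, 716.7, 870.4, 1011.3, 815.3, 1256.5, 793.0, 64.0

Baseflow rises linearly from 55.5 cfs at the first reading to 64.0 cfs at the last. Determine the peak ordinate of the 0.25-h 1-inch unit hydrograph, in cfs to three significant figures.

U_p ≈ 1490 cfs

Direct runoff: 0.00, 17.45, 118.99, 146.44, 176.08, 381.23, 389.68, 656.62, 809.67, 949.92, 753.26, 1193.81, 729.65, 0.00 cfs; ΣQ_DR = 6323 cfs, peak = 1193.81 cfs.
Runoff depth d = ΣQ_DR·Δt / A = 6323 × 900 / (3.06 mi²) = 0.8005 in.
The 1-inch UH is the DRH scaled by (1 in)/d, so U_p = 1193.81 × 1/0.8005 = 1490 cfs.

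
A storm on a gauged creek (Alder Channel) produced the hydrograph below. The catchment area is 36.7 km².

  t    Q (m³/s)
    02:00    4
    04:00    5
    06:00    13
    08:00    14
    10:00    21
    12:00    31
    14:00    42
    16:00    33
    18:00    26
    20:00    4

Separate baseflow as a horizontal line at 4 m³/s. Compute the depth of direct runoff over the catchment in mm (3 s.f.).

d ≈ 30.0 mm

Direct runoff: 0.0, 1.0, 9.0, 10.0, 17.0, 27.0, 38.0, 29.0, 22.0, 0.0 m³/s; ΣQ_DR = 153.0 m³/s.
V = ΣQ_DR · Δt = 153.0 × 7200 s = 1.102 × 10^6 m³.
Over A = 36.7 km², depth = V / A = 30.0 mm.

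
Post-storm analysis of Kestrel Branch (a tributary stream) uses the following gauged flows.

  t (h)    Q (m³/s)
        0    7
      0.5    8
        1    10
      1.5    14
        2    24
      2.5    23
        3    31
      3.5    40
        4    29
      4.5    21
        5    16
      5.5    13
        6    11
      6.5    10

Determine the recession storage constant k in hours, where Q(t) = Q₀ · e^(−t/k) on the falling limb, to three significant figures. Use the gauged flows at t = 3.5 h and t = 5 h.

k ≈ 1.64 h

On the falling limb, Q drops from 40 to 16 m³/s between t = 3.5 h and t = 5 h (Δt = 1.5 h).
k = −Δt / ln(Q₂/Q₁) = −1.5 / ln(16/40) = 1.64 h.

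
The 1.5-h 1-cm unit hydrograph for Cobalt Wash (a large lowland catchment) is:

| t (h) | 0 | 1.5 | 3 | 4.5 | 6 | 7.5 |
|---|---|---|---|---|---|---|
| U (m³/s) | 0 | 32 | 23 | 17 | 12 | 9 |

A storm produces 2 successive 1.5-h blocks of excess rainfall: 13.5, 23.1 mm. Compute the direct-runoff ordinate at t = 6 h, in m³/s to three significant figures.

By discrete convolution, Q_j = Σ (P_i / 10 mm) · U_{j−i}.
At t = 6 h (j=4): Q = (13.5/10)·12 + (23.1/10)·17 = 55.5 m³/s.

Q ≈ 55.5 m³/s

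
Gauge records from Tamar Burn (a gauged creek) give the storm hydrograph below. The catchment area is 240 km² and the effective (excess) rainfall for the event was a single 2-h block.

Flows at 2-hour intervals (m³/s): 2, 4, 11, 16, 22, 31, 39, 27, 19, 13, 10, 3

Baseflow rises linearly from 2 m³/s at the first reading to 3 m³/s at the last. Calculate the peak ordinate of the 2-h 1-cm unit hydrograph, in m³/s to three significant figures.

Direct runoff: 0.00, 1.91, 8.82, 13.73, 19.64, 28.55, 36.45, 24.36, 16.27, 10.18, 7.09, 0.00 m³/s; ΣQ_DR = 167.0 m³/s, peak = 36.45 m³/s.
Runoff depth d = ΣQ_DR·Δt / A = 167.0 × 7200 / (240 km²) = 5.010 mm.
The 1-cm UH is the DRH scaled by (10 mm)/d, so U_p = 36.45 × 10/5.010 = 72.8 m³/s.

U_p ≈ 72.8 m³/s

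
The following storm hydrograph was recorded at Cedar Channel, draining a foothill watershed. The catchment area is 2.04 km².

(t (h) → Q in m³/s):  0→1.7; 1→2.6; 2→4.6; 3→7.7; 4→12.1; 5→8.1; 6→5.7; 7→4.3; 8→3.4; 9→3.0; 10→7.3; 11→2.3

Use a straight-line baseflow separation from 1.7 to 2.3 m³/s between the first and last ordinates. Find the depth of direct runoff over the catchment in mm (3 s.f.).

Direct runoff: 0.00, 0.85, 2.79, 5.84, 10.18, 6.13, 3.67, 2.22, 1.26, 0.81, 5.05, 0.00 m³/s; ΣQ_DR = 38.80 m³/s.
V = ΣQ_DR · Δt = 38.80 × 3600 s = 1.397 × 10^5 m³.
Over A = 2.04 km², depth = V / A = 68.5 mm.

d ≈ 68.5 mm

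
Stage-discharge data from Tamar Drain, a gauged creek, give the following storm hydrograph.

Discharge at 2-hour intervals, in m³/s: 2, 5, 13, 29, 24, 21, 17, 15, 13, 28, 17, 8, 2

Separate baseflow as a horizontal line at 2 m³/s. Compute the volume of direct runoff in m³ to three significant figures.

V ≈ 1.21 × 10^6 m³

Direct-runoff ordinates (Q − Q_b): 0.0, 3.0, 11.0, 27.0, 22.0, 19.0, 15.0, 13.0, 11.0, 26.0, 15.0, 6.0, 0.0 m³/s.
ΣQ_DR = 168.0 m³/s.
With Δt = 2 h = 7200 s, V = ΣQ_DR · Δt = 168.0 × 7200 = 1.21 × 10^6 m³.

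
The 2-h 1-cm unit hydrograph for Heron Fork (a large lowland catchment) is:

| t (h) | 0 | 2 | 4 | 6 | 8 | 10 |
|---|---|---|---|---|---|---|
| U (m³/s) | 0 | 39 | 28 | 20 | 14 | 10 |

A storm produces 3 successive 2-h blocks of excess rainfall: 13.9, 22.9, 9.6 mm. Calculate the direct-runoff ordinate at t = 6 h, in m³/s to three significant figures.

By discrete convolution, Q_j = Σ (P_i / 10 mm) · U_{j−i}.
At t = 6 h (j=3): Q = (13.9/10)·20 + (22.9/10)·28 + (9.6/10)·39 = 129 m³/s.

Q ≈ 129 m³/s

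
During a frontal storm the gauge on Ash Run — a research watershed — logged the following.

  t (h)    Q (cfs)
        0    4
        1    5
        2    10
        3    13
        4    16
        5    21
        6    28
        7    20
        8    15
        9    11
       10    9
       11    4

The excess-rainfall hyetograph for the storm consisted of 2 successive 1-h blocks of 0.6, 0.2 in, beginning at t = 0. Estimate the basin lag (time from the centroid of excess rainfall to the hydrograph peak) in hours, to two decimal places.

t_L ≈ 5.25 h

Centroid of excess rainfall: t_c = Σ P_i·t̄_i / ΣP_i = 0.7500 h (block centres at 0.5, 1.5 h).
Hydrograph peak occurs at t = 6 h, so basin lag t_L = 6 − 0.7500 = 5.25 h.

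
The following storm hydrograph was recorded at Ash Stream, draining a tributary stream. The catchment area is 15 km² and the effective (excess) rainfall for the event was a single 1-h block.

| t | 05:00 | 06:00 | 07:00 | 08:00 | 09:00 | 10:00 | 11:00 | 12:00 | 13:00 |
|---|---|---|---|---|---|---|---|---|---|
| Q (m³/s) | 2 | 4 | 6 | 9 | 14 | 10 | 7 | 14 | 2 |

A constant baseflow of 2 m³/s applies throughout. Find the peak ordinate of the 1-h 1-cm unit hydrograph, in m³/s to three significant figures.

Direct runoff: 0.0, 2.0, 4.0, 7.0, 12.0, 8.0, 5.0, 12.0, 0.0 m³/s; ΣQ_DR = 50.00 m³/s, peak = 12.0 m³/s.
Runoff depth d = ΣQ_DR·Δt / A = 50.00 × 3600 / (15 km²) = 12.00 mm.
The 1-cm UH is the DRH scaled by (10 mm)/d, so U_p = 12.0 × 10/12.00 = 10.0 m³/s.

U_p ≈ 10.0 m³/s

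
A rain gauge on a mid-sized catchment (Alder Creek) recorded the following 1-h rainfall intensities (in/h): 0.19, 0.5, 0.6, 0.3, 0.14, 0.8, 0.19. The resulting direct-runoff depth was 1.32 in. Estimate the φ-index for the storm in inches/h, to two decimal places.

φ ≈ 0.22 in/h

Only the 4 blocks with intensity above φ contribute runoff: 0.5, 0.6, 0.3, 0.8 in/h.
Σ(I−φ)·Δt = d  ⇒  (0.5+0.6+0.3+0.8 − 4φ)·1 = 1.32
φ = (2.200 − 1.32/1) / 4 = 0.22 in/h.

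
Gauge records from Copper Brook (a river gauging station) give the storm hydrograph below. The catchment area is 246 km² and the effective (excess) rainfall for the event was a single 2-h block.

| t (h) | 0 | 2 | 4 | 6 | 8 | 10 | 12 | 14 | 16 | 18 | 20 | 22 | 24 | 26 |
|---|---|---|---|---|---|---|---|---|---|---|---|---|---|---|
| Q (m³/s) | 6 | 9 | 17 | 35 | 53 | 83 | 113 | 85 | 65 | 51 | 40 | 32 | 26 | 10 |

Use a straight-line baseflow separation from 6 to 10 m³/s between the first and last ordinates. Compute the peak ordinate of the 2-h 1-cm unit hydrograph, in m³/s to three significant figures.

U_p ≈ 70.0 m³/s

Direct runoff: 0.00, 2.69, 10.38, 28.08, 45.77, 75.46, 105.15, 76.85, 56.54, 42.23, 30.92, 22.62, 16.31, 0.00 m³/s; ΣQ_DR = 513.0 m³/s, peak = 105.15 m³/s.
Runoff depth d = ΣQ_DR·Δt / A = 513.0 × 7200 / (246 km²) = 15.01 mm.
The 1-cm UH is the DRH scaled by (10 mm)/d, so U_p = 105.15 × 10/15.01 = 70.0 m³/s.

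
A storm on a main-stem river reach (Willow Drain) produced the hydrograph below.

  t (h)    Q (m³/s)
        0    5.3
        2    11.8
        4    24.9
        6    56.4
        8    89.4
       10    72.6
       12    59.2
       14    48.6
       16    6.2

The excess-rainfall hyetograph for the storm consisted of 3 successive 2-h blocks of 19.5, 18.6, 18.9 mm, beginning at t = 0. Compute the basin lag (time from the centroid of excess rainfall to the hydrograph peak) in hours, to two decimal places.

t_L ≈ 5.02 h

Centroid of excess rainfall: t_c = Σ P_i·t̄_i / ΣP_i = 2.9789 h (block centres at 1, 3, 5 h).
Hydrograph peak occurs at t = 8 h, so basin lag t_L = 8 − 2.9789 = 5.02 h.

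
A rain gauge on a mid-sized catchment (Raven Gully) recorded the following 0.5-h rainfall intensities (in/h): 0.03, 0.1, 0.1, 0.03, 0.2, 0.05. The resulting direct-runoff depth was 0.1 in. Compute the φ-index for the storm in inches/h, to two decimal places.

Only the 3 blocks with intensity above φ contribute runoff: 0.1, 0.1, 0.2 in/h.
Σ(I−φ)·Δt = d  ⇒  (0.1+0.1+0.2 − 3φ)·0.5 = 0.1
φ = (0.4000 − 0.1/0.5) / 3 = 0.07 in/h.

φ ≈ 0.07 in/h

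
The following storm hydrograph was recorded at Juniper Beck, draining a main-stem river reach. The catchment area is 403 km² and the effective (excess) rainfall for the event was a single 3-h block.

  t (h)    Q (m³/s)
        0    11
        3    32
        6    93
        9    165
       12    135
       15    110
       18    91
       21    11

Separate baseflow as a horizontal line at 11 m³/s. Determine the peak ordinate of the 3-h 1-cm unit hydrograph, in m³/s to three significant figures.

Direct runoff: 0.0, 21.0, 82.0, 154.0, 124.0, 99.0, 80.0, 0.0 m³/s; ΣQ_DR = 560.0 m³/s, peak = 154.0 m³/s.
Runoff depth d = ΣQ_DR·Δt / A = 560.0 × 10800 / (403 km²) = 15.01 mm.
The 1-cm UH is the DRH scaled by (10 mm)/d, so U_p = 154.0 × 10/15.01 = 103 m³/s.

U_p ≈ 103 m³/s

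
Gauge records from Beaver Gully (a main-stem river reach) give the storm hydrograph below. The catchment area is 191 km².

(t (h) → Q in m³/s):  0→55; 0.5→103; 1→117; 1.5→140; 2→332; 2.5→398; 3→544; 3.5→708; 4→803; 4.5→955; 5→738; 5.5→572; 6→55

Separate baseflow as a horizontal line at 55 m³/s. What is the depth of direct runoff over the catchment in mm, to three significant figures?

d ≈ 45.3 mm

Direct runoff: 0.0, 48.0, 62.0, 85.0, 277.0, 343.0, 489.0, 653.0, 748.0, 900.0, 683.0, 517.0, 0.0 m³/s; ΣQ_DR = 4805 m³/s.
V = ΣQ_DR · Δt = 4805 × 1800 s = 8.649 × 10^6 m³.
Over A = 191 km², depth = V / A = 45.3 mm.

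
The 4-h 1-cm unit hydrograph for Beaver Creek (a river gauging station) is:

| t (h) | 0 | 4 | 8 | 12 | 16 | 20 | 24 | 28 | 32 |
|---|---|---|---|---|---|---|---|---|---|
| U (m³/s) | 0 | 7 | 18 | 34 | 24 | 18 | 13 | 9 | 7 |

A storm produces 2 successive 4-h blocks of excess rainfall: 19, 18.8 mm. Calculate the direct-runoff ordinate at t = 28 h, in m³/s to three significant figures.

Q ≈ 41.5 m³/s

By discrete convolution, Q_j = Σ (P_i / 10 mm) · U_{j−i}.
At t = 28 h (j=7): Q = (19/10)·9 + (18.8/10)·13 = 41.5 m³/s.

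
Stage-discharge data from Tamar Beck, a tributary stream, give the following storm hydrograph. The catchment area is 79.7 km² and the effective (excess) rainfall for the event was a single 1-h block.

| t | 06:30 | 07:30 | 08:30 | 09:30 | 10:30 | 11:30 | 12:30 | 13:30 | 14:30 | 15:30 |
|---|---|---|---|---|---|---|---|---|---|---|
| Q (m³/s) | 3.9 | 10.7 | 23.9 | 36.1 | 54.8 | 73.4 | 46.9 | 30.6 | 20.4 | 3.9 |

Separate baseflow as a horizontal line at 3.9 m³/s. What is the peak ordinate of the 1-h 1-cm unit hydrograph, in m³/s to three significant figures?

U_p ≈ 57.9 m³/s

Direct runoff: 0.0, 6.8, 20.0, 32.2, 50.9, 69.5, 43.0, 26.7, 16.5, 0.0 m³/s; ΣQ_DR = 265.6 m³/s, peak = 69.5 m³/s.
Runoff depth d = ΣQ_DR·Δt / A = 265.6 × 3600 / (79.7 km²) = 12.00 mm.
The 1-cm UH is the DRH scaled by (10 mm)/d, so U_p = 69.5 × 10/12.00 = 57.9 m³/s.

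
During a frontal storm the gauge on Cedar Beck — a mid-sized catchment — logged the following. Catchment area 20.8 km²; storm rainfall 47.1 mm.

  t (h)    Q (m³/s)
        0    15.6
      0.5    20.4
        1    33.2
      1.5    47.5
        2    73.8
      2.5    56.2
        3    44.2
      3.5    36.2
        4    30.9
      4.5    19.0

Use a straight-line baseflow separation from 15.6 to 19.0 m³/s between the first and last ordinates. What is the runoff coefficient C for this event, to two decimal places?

ΣQ_DR = 204.0 m³/s; V = ΣQ_DR·Δt = 3.672 × 10^5 m³.
Runoff depth d = V / A = 17.65 mm.
C = d / P = 17.65 / 47.1 = 0.37.

C ≈ 0.37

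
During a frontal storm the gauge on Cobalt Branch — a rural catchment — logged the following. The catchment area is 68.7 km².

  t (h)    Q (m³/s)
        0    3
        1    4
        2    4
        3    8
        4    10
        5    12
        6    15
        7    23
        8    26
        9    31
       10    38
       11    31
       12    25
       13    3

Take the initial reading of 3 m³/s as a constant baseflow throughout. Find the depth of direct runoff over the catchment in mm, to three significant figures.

Direct runoff: 0.0, 1.0, 1.0, 5.0, 7.0, 9.0, 12.0, 20.0, 23.0, 28.0, 35.0, 28.0, 22.0, 0.0 m³/s; ΣQ_DR = 191.0 m³/s.
V = ΣQ_DR · Δt = 191.0 × 3600 s = 6.876 × 10^5 m³.
Over A = 68.7 km², depth = V / A = 10.0 mm.

d ≈ 10.0 mm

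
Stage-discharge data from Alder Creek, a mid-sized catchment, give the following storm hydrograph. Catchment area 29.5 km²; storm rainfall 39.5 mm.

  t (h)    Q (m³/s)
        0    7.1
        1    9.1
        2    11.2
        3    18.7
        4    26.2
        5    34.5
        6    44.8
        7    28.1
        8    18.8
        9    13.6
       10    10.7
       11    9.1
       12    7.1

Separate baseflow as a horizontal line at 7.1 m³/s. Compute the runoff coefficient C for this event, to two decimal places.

ΣQ_DR = 146.7 m³/s; V = ΣQ_DR·Δt = 5.281 × 10^5 m³.
Runoff depth d = V / A = 17.90 mm.
C = d / P = 17.90 / 39.5 = 0.45.

C ≈ 0.45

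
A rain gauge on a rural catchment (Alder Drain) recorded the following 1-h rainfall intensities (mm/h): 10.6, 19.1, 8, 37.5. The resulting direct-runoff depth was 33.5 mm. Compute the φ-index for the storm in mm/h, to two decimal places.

φ ≈ 11.55 mm/h

Only the 2 blocks with intensity above φ contribute runoff: 19.1, 37.5 mm/h.
Σ(I−φ)·Δt = d  ⇒  (19.1+37.5 − 2φ)·1 = 33.5
φ = (56.60 − 33.5/1) / 2 = 11.55 mm/h.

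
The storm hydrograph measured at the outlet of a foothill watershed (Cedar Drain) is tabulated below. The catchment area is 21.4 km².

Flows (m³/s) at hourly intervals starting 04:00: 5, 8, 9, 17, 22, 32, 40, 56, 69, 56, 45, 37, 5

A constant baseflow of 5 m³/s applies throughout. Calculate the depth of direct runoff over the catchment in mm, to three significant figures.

d ≈ 56.5 mm

Direct runoff: 0.0, 3.0, 4.0, 12.0, 17.0, 27.0, 35.0, 51.0, 64.0, 51.0, 40.0, 32.0, 0.0 m³/s; ΣQ_DR = 336.0 m³/s.
V = ΣQ_DR · Δt = 336.0 × 3600 s = 1.210 × 10^6 m³.
Over A = 21.4 km², depth = V / A = 56.5 mm.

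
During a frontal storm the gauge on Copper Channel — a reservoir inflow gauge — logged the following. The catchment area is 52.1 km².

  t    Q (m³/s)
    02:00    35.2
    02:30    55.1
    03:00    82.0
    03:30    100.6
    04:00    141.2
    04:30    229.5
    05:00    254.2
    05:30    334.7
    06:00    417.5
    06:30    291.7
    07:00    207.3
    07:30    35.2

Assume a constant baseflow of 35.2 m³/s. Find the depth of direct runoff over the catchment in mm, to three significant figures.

Direct runoff: 0.0, 19.9, 46.8, 65.4, 106.0, 194.3, 219.0, 299.5, 382.3, 256.5, 172.1, 0.0 m³/s; ΣQ_DR = 1762 m³/s.
V = ΣQ_DR · Δt = 1762 × 1800 s = 3.171 × 10^6 m³.
Over A = 52.1 km², depth = V / A = 60.9 mm.

d ≈ 60.9 mm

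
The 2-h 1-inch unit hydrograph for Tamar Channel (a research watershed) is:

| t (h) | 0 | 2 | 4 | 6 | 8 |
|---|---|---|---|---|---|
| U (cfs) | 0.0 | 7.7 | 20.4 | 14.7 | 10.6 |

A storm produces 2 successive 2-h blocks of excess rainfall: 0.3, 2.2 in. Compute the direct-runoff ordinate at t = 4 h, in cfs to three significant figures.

Q ≈ 23.1 cfs

By discrete convolution, Q_j = Σ (P_i / 1 in) · U_{j−i}.
At t = 4 h (j=2): Q = (0.3/1)·20.4 + (2.2/1)·7.7 = 23.1 cfs.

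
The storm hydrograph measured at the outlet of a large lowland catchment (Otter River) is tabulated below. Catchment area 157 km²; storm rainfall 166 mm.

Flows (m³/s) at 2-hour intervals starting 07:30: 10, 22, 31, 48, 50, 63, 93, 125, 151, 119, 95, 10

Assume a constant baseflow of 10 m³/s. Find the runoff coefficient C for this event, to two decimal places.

ΣQ_DR = 697.0 m³/s; V = ΣQ_DR·Δt = 5.018 × 10^6 m³.
Runoff depth d = V / A = 31.96 mm.
C = d / P = 31.96 / 166 = 0.19.

C ≈ 0.19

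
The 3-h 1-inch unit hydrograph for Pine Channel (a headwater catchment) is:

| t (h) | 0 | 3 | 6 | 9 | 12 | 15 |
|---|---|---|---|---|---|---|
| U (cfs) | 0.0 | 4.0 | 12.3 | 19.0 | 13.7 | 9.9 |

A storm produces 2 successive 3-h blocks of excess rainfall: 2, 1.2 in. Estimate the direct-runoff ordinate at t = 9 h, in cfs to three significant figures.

Q ≈ 52.8 cfs

By discrete convolution, Q_j = Σ (P_i / 1 in) · U_{j−i}.
At t = 9 h (j=3): Q = (2/1)·19.0 + (1.2/1)·12.3 = 52.8 cfs.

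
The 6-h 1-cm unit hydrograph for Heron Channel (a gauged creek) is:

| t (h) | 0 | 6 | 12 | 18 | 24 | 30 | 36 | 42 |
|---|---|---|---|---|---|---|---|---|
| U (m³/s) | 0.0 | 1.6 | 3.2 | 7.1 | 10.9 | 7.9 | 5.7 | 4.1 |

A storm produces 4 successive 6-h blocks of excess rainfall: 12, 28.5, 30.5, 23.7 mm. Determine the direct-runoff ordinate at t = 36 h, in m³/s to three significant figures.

By discrete convolution, Q_j = Σ (P_i / 10 mm) · U_{j−i}.
At t = 36 h (j=6): Q = (12/10)·5.7 + (28.5/10)·7.9 + (30.5/10)·10.9 + (23.7/10)·7.1 = 79.4 m³/s.

Q ≈ 79.4 m³/s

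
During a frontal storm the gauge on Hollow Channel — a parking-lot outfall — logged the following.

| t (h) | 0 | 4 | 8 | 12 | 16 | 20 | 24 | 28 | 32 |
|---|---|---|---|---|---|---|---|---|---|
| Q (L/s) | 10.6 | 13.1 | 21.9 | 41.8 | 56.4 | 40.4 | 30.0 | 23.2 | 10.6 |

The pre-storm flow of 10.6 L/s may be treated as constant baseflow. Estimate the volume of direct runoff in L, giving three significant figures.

V ≈ 2.20 × 10^6 L

Direct-runoff ordinates (Q − Q_b): 0.0, 2.5, 11.3, 31.2, 45.8, 29.8, 19.4, 12.6, 0.0 L/s.
ΣQ_DR = 152.6 L/s.
With Δt = 4 h = 14400 s, V = ΣQ_DR · Δt = 152.6 × 14400 = 2.20 × 10^6 L.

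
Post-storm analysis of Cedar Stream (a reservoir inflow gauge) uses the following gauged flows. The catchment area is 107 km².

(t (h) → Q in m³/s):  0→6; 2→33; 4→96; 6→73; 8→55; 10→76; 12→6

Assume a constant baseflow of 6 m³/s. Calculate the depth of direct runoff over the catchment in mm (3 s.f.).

Direct runoff: 0.0, 27.0, 90.0, 67.0, 49.0, 70.0, 0.0 m³/s; ΣQ_DR = 303.0 m³/s.
V = ΣQ_DR · Δt = 303.0 × 7200 s = 2.182 × 10^6 m³.
Over A = 107 km², depth = V / A = 20.4 mm.

d ≈ 20.4 mm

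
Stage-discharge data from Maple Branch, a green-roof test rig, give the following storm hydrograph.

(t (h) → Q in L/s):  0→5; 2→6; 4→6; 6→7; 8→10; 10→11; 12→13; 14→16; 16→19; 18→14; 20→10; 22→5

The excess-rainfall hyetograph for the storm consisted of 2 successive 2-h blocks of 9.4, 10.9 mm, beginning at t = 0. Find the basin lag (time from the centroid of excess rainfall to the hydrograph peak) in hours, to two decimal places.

Centroid of excess rainfall: t_c = Σ P_i·t̄_i / ΣP_i = 2.0739 h (block centres at 1, 3 h).
Hydrograph peak occurs at t = 16 h, so basin lag t_L = 16 − 2.0739 = 13.93 h.

t_L ≈ 13.93 h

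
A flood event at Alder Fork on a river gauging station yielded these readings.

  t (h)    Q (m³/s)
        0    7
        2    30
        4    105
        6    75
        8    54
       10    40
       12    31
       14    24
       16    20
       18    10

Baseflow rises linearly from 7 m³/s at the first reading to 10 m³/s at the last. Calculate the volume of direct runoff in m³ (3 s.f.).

V ≈ 2.24 × 10^6 m³

Direct-runoff ordinates (Q − Q_b): 0.00, 22.67, 97.33, 67.00, 45.67, 31.33, 22.00, 14.67, 10.33, 0.00 m³/s.
ΣQ_DR = 311.0 m³/s.
With Δt = 2 h = 7200 s, V = ΣQ_DR · Δt = 311.0 × 7200 = 2.24 × 10^6 m³.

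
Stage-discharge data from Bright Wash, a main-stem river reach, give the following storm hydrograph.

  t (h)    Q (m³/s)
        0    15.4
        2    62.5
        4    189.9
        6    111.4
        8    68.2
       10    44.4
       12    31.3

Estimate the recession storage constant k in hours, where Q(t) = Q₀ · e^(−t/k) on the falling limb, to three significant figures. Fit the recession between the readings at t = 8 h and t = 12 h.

k ≈ 5.14 h

On the falling limb, Q drops from 68.2 to 31.3 m³/s between t = 8 h and t = 12 h (Δt = 4 h).
k = −Δt / ln(Q₂/Q₁) = −4 / ln(31.3/68.2) = 5.14 h.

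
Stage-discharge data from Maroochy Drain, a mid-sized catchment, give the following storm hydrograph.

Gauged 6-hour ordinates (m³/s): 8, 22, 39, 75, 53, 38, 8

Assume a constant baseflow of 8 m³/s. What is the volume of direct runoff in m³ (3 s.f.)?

V ≈ 4.04 × 10^6 m³

Direct-runoff ordinates (Q − Q_b): 0.0, 14.0, 31.0, 67.0, 45.0, 30.0, 0.0 m³/s.
ΣQ_DR = 187.0 m³/s.
With Δt = 6 h = 21600 s, V = ΣQ_DR · Δt = 187.0 × 21600 = 4.04 × 10^6 m³.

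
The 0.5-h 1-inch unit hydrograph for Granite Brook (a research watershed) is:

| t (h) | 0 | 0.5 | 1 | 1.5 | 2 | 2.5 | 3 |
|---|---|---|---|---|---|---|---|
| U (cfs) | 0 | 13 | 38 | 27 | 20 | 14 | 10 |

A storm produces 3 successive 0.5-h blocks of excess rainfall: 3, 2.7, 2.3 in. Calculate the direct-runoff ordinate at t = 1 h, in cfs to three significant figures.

By discrete convolution, Q_j = Σ (P_i / 1 in) · U_{j−i}.
At t = 1 h (j=2): Q = (3/1)·38 + (2.7/1)·13 + (2.3/1)·0 = 149 cfs.

Q ≈ 149 cfs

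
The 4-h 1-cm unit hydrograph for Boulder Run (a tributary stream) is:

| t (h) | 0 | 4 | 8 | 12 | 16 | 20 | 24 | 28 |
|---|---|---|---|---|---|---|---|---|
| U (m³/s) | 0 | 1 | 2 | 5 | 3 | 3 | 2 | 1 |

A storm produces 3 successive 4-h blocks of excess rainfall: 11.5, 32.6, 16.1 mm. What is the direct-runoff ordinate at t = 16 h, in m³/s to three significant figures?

Q ≈ 23.0 m³/s

By discrete convolution, Q_j = Σ (P_i / 10 mm) · U_{j−i}.
At t = 16 h (j=4): Q = (11.5/10)·3 + (32.6/10)·5 + (16.1/10)·2 = 23.0 m³/s.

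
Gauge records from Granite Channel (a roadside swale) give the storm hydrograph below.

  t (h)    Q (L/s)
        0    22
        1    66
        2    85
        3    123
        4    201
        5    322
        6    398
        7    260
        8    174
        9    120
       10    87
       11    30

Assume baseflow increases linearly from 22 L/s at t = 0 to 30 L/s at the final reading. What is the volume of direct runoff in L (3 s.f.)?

Direct-runoff ordinates (Q − Q_b): 0.00, 43.27, 61.55, 98.82, 176.09, 296.36, 371.64, 232.91, 146.18, 91.45, 57.73, 0.00 L/s.
ΣQ_DR = 1576 L/s.
With Δt = 1 h = 3600 s, V = ΣQ_DR · Δt = 1576 × 3600 = 5.67 × 10^6 L.

V ≈ 5.67 × 10^6 L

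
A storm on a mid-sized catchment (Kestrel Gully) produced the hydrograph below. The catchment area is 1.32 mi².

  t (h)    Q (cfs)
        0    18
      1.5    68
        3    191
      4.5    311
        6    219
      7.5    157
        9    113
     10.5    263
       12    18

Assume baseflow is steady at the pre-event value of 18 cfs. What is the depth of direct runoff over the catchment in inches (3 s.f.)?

d ≈ 2.11 in

Direct runoff: 0.0, 50.0, 173.0, 293.0, 201.0, 139.0, 95.0, 245.0, 0.0 cfs; ΣQ_DR = 1196 cfs.
V = ΣQ_DR · Δt = 1196 × 5400 s = 6.458 × 10^6 ft³.
Over A = 1.32 mi², depth = V / A = 2.11 in.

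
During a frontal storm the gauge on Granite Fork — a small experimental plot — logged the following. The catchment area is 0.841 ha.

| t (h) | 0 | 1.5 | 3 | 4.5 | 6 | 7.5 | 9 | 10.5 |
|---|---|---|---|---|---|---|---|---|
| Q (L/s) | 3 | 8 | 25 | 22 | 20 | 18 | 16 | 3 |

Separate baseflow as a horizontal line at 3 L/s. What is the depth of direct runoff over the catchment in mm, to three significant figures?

Direct runoff: 0.0, 5.0, 22.0, 19.0, 17.0, 15.0, 13.0, 0.0 L/s; ΣQ_DR = 91.00 L/s.
V = ΣQ_DR · Δt = 91.00 × 5400 s = 4.914 × 10^5 L.
Over A = 0.841 ha, depth = V / A = 58.4 mm.

d ≈ 58.4 mm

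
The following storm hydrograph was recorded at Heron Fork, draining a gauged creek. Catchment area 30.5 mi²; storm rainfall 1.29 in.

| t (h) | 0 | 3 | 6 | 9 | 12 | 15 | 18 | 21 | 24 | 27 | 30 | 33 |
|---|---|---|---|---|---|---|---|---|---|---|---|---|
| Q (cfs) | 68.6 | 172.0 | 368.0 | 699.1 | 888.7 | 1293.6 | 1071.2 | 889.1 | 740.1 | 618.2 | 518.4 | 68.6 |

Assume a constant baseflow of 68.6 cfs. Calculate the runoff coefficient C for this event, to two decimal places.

ΣQ_DR = 6572 cfs; V = ΣQ_DR·Δt = 7.098 × 10^7 ft³.
Runoff depth d = V / A = 1.002 in.
C = d / P = 1.002 / 1.29 = 0.78.

C ≈ 0.78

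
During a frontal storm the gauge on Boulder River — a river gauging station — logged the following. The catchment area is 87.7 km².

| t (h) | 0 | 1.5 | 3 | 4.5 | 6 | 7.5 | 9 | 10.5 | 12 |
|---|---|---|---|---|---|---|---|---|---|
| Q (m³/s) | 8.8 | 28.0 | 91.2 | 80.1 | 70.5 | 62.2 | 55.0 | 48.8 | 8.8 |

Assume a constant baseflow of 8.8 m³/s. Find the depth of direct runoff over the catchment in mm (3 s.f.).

Direct runoff: 0.0, 19.2, 82.4, 71.3, 61.7, 53.4, 46.2, 40.0, 0.0 m³/s; ΣQ_DR = 374.2 m³/s.
V = ΣQ_DR · Δt = 374.2 × 5400 s = 2.021 × 10^6 m³.
Over A = 87.7 km², depth = V / A = 23.0 mm.

d ≈ 23.0 mm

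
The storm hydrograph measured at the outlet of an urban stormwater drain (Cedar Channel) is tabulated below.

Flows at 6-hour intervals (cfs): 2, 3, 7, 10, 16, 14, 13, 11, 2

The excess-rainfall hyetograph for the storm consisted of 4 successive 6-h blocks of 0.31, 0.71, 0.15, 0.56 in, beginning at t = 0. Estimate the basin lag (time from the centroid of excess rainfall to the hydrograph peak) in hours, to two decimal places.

t_L ≈ 11.67 h

Centroid of excess rainfall: t_c = Σ P_i·t̄_i / ΣP_i = 12.3295 h (block centres at 3, 9, 15, 21 h).
Hydrograph peak occurs at t = 24 h, so basin lag t_L = 24 − 12.3295 = 11.67 h.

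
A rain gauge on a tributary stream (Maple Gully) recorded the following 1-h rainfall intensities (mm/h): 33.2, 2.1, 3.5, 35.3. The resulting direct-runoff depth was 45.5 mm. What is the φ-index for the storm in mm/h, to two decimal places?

φ ≈ 11.50 mm/h

Only the 2 blocks with intensity above φ contribute runoff: 33.2, 35.3 mm/h.
Σ(I−φ)·Δt = d  ⇒  (33.2+35.3 − 2φ)·1 = 45.5
φ = (68.50 − 45.5/1) / 2 = 11.50 mm/h.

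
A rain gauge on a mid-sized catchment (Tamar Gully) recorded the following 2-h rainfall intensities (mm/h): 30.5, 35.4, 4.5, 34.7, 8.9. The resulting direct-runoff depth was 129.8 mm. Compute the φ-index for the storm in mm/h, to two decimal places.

Only the 3 blocks with intensity above φ contribute runoff: 30.5, 35.4, 34.7 mm/h.
Σ(I−φ)·Δt = d  ⇒  (30.5+35.4+34.7 − 3φ)·2 = 129.8
φ = (100.6 − 129.8/2) / 3 = 11.90 mm/h.

φ ≈ 11.90 mm/h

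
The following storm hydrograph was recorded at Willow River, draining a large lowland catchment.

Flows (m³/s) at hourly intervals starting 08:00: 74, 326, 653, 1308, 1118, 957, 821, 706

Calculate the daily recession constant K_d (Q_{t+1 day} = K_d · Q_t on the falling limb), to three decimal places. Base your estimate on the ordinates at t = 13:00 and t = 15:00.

Between t = 13:00 and t = 15:00 the flow falls from 957 to 706 m³/s over 2×1 h = 2 h.
Per-interval ratio K = (706/957)^(1/2) = 0.8589; K_d = K^(24/1) = 0.026.

K_d ≈ 0.026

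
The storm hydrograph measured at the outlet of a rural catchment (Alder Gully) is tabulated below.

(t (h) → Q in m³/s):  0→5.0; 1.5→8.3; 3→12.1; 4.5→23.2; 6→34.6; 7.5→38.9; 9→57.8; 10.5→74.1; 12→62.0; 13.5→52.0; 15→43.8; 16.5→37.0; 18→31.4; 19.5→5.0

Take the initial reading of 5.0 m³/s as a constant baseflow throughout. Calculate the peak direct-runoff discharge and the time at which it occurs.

Subtracting baseflow gives direct-runoff ordinates: 0.0, 3.3, 7.1, 18.2, 29.6, 33.9, 52.8, 69.1, 57.0, 47.0, 38.8, 32.0, 26.4, 0.0 m³/s.
The maximum is 69.1 m³/s, occurring at the reading for t = 10.5 h.

Q_p = 69.1 m³/s at t = 10.5 h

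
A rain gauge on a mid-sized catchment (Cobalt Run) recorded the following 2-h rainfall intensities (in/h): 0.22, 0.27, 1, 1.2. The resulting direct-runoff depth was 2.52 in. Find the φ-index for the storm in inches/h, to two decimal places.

Only the 2 blocks with intensity above φ contribute runoff: 1, 1.2 in/h.
Σ(I−φ)·Δt = d  ⇒  (1+1.2 − 2φ)·2 = 2.52
φ = (2.200 − 2.52/2) / 2 = 0.47 in/h.

φ ≈ 0.47 in/h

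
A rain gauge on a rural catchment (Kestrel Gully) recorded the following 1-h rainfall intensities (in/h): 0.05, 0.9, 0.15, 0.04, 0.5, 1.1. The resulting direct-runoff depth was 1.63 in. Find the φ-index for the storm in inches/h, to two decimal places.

φ ≈ 0.29 in/h

Only the 3 blocks with intensity above φ contribute runoff: 0.9, 0.5, 1.1 in/h.
Σ(I−φ)·Δt = d  ⇒  (0.9+0.5+1.1 − 3φ)·1 = 1.63
φ = (2.500 − 1.63/1) / 3 = 0.29 in/h.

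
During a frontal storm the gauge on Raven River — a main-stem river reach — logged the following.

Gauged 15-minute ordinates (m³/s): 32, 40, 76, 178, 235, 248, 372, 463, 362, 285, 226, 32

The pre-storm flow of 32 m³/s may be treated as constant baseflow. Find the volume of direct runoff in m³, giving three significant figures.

V ≈ 1.95 × 10^6 m³

Direct-runoff ordinates (Q − Q_b): 0.0, 8.0, 44.0, 146.0, 203.0, 216.0, 340.0, 431.0, 330.0, 253.0, 194.0, 0.0 m³/s.
ΣQ_DR = 2165 m³/s.
With Δt = 0.25 h = 900 s, V = ΣQ_DR · Δt = 2165 × 900 = 1.95 × 10^6 m³.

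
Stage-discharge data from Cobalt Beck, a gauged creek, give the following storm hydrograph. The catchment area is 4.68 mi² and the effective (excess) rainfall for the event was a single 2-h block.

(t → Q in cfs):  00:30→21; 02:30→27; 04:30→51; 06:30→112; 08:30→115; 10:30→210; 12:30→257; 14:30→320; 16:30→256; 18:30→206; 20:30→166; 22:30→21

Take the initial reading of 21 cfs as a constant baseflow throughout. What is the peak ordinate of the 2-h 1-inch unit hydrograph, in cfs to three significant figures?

Direct runoff: 0.0, 6.0, 30.0, 91.0, 94.0, 189.0, 236.0, 299.0, 235.0, 185.0, 145.0, 0.0 cfs; ΣQ_DR = 1510 cfs, peak = 299.0 cfs.
Runoff depth d = ΣQ_DR·Δt / A = 1510 × 7200 / (4.68 mi²) = 0.9999 in.
The 1-inch UH is the DRH scaled by (1 in)/d, so U_p = 299.0 × 1/0.9999 = 299 cfs.

U_p ≈ 299 cfs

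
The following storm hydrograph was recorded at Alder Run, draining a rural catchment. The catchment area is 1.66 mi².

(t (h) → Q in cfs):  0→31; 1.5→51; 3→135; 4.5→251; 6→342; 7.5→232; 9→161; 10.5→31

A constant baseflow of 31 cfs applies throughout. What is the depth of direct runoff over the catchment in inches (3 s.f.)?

Direct runoff: 0.0, 20.0, 104.0, 220.0, 311.0, 201.0, 130.0, 0.0 cfs; ΣQ_DR = 986.0 cfs.
V = ΣQ_DR · Δt = 986.0 × 5400 s = 5.324 × 10^6 ft³.
Over A = 1.66 mi², depth = V / A = 1.38 in.

d ≈ 1.38 in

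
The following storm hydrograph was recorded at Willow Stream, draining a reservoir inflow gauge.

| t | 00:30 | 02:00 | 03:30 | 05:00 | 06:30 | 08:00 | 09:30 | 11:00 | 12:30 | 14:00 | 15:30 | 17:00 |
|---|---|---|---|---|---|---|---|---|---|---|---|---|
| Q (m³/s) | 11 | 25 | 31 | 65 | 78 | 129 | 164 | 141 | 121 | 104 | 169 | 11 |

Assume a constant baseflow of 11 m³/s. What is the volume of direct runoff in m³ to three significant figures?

V ≈ 4.95 × 10^6 m³

Direct-runoff ordinates (Q − Q_b): 0.0, 14.0, 20.0, 54.0, 67.0, 118.0, 153.0, 130.0, 110.0, 93.0, 158.0, 0.0 m³/s.
ΣQ_DR = 917.0 m³/s.
With Δt = 1.5 h = 5400 s, V = ΣQ_DR · Δt = 917.0 × 5400 = 4.95 × 10^6 m³.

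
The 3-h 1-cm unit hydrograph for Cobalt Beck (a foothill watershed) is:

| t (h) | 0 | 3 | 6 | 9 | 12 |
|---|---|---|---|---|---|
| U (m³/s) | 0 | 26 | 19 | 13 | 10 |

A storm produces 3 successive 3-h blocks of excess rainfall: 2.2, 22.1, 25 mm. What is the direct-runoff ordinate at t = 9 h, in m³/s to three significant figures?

By discrete convolution, Q_j = Σ (P_i / 10 mm) · U_{j−i}.
At t = 9 h (j=3): Q = (2.2/10)·13 + (22.1/10)·19 + (25/10)·26 = 110 m³/s.

Q ≈ 110 m³/s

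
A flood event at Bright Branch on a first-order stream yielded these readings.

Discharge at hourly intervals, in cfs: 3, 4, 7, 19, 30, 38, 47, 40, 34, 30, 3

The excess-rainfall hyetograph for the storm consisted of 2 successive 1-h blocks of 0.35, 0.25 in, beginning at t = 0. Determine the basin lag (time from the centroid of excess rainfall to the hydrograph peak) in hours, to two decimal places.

t_L ≈ 5.08 h

Centroid of excess rainfall: t_c = Σ P_i·t̄_i / ΣP_i = 0.9167 h (block centres at 0.5, 1.5 h).
Hydrograph peak occurs at t = 6 h, so basin lag t_L = 6 − 0.9167 = 5.08 h.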